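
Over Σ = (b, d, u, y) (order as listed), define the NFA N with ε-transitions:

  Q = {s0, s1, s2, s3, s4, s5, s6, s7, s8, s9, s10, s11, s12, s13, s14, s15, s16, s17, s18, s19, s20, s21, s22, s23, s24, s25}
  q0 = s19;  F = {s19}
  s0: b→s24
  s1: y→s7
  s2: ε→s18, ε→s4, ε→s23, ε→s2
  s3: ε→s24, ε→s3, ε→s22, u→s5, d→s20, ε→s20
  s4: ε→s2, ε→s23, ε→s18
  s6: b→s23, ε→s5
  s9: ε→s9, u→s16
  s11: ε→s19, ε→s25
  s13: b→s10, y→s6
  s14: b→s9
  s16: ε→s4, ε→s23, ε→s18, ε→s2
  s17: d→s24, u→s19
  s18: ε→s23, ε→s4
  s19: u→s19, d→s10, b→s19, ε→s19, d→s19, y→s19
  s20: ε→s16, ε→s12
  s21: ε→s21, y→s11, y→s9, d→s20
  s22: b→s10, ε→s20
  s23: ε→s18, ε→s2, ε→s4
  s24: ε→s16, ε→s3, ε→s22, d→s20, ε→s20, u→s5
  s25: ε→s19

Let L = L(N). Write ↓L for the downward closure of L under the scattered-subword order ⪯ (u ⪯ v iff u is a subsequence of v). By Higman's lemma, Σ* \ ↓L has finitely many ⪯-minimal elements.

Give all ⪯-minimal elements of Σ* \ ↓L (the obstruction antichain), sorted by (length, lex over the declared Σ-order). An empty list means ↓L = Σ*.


Antichain: [].

|Q|=26, |F|=1, |δ|=56 (34 ε).
min D↑ (1 st, q0=0, F={}): 0:b→0,d→0,u→0,y→0.
L(D↑) = ∅ ⇒ ↓L = Σ*.


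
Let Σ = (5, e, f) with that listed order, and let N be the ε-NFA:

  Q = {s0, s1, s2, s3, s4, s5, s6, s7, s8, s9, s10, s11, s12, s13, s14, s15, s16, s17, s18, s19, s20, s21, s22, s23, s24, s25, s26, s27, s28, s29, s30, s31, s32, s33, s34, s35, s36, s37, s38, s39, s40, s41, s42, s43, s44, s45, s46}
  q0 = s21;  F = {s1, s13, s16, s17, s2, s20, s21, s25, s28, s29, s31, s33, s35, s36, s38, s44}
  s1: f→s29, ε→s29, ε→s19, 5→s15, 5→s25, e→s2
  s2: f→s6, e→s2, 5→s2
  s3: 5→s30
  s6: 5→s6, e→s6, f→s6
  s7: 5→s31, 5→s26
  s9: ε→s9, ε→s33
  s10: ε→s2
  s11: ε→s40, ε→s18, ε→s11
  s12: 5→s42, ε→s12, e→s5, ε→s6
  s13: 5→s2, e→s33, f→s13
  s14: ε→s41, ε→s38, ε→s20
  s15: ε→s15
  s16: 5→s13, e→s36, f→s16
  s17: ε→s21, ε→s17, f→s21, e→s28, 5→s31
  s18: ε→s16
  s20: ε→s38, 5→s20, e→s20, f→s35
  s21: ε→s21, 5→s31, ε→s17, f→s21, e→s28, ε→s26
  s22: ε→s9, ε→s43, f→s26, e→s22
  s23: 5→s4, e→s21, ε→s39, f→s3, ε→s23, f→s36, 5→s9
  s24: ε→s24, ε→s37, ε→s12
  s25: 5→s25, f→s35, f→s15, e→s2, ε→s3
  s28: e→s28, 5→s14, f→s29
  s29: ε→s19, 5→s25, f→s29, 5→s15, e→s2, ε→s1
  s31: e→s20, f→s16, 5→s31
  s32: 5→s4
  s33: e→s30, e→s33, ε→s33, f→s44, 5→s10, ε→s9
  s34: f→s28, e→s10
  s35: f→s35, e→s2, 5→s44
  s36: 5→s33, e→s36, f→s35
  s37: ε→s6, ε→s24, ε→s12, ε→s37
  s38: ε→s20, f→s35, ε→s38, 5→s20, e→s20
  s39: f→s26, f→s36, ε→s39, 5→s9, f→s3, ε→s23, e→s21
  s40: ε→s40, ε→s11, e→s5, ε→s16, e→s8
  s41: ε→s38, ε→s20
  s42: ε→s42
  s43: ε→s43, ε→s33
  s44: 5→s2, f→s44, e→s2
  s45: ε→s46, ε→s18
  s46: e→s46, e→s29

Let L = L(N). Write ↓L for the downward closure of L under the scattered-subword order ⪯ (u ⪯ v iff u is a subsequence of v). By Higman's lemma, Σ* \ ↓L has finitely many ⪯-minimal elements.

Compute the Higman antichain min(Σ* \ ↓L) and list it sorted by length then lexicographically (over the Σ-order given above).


Antichain: [efef, 5f55f].

|Q|=47, |F|=16, |δ|=130 (51 ε).
min D↑ (14 st, q0=0, F={13}): 0:5→1,e→2,f→0 1:5→1,e→3,f→4 2:5→3,e→2,f→5 3:5→3,e→3,f→6 4:5→7,e→8,f→4 5:5→9,e→10,f→5 6:5→11,e→10,f→6 7:5→10,e→12,f→7 8:5→12,e→8,f→6 9:5→9,e→10,f→6 10:5→10,e→10,f→13 11:5→10,e→10,f→11 12:5→10,e→12,f→11 13:5→13,e→13,f→13.
'efef': |S_i|=[26, 20, 11, 2, 1] end={s6} rej; 4/4 del acc.
'5f55f': |S_i|=[26, 19, 12, 8, 3, 1] end={s6} ∉↓L; 5/5 single-dels accept.
2 obstructions.


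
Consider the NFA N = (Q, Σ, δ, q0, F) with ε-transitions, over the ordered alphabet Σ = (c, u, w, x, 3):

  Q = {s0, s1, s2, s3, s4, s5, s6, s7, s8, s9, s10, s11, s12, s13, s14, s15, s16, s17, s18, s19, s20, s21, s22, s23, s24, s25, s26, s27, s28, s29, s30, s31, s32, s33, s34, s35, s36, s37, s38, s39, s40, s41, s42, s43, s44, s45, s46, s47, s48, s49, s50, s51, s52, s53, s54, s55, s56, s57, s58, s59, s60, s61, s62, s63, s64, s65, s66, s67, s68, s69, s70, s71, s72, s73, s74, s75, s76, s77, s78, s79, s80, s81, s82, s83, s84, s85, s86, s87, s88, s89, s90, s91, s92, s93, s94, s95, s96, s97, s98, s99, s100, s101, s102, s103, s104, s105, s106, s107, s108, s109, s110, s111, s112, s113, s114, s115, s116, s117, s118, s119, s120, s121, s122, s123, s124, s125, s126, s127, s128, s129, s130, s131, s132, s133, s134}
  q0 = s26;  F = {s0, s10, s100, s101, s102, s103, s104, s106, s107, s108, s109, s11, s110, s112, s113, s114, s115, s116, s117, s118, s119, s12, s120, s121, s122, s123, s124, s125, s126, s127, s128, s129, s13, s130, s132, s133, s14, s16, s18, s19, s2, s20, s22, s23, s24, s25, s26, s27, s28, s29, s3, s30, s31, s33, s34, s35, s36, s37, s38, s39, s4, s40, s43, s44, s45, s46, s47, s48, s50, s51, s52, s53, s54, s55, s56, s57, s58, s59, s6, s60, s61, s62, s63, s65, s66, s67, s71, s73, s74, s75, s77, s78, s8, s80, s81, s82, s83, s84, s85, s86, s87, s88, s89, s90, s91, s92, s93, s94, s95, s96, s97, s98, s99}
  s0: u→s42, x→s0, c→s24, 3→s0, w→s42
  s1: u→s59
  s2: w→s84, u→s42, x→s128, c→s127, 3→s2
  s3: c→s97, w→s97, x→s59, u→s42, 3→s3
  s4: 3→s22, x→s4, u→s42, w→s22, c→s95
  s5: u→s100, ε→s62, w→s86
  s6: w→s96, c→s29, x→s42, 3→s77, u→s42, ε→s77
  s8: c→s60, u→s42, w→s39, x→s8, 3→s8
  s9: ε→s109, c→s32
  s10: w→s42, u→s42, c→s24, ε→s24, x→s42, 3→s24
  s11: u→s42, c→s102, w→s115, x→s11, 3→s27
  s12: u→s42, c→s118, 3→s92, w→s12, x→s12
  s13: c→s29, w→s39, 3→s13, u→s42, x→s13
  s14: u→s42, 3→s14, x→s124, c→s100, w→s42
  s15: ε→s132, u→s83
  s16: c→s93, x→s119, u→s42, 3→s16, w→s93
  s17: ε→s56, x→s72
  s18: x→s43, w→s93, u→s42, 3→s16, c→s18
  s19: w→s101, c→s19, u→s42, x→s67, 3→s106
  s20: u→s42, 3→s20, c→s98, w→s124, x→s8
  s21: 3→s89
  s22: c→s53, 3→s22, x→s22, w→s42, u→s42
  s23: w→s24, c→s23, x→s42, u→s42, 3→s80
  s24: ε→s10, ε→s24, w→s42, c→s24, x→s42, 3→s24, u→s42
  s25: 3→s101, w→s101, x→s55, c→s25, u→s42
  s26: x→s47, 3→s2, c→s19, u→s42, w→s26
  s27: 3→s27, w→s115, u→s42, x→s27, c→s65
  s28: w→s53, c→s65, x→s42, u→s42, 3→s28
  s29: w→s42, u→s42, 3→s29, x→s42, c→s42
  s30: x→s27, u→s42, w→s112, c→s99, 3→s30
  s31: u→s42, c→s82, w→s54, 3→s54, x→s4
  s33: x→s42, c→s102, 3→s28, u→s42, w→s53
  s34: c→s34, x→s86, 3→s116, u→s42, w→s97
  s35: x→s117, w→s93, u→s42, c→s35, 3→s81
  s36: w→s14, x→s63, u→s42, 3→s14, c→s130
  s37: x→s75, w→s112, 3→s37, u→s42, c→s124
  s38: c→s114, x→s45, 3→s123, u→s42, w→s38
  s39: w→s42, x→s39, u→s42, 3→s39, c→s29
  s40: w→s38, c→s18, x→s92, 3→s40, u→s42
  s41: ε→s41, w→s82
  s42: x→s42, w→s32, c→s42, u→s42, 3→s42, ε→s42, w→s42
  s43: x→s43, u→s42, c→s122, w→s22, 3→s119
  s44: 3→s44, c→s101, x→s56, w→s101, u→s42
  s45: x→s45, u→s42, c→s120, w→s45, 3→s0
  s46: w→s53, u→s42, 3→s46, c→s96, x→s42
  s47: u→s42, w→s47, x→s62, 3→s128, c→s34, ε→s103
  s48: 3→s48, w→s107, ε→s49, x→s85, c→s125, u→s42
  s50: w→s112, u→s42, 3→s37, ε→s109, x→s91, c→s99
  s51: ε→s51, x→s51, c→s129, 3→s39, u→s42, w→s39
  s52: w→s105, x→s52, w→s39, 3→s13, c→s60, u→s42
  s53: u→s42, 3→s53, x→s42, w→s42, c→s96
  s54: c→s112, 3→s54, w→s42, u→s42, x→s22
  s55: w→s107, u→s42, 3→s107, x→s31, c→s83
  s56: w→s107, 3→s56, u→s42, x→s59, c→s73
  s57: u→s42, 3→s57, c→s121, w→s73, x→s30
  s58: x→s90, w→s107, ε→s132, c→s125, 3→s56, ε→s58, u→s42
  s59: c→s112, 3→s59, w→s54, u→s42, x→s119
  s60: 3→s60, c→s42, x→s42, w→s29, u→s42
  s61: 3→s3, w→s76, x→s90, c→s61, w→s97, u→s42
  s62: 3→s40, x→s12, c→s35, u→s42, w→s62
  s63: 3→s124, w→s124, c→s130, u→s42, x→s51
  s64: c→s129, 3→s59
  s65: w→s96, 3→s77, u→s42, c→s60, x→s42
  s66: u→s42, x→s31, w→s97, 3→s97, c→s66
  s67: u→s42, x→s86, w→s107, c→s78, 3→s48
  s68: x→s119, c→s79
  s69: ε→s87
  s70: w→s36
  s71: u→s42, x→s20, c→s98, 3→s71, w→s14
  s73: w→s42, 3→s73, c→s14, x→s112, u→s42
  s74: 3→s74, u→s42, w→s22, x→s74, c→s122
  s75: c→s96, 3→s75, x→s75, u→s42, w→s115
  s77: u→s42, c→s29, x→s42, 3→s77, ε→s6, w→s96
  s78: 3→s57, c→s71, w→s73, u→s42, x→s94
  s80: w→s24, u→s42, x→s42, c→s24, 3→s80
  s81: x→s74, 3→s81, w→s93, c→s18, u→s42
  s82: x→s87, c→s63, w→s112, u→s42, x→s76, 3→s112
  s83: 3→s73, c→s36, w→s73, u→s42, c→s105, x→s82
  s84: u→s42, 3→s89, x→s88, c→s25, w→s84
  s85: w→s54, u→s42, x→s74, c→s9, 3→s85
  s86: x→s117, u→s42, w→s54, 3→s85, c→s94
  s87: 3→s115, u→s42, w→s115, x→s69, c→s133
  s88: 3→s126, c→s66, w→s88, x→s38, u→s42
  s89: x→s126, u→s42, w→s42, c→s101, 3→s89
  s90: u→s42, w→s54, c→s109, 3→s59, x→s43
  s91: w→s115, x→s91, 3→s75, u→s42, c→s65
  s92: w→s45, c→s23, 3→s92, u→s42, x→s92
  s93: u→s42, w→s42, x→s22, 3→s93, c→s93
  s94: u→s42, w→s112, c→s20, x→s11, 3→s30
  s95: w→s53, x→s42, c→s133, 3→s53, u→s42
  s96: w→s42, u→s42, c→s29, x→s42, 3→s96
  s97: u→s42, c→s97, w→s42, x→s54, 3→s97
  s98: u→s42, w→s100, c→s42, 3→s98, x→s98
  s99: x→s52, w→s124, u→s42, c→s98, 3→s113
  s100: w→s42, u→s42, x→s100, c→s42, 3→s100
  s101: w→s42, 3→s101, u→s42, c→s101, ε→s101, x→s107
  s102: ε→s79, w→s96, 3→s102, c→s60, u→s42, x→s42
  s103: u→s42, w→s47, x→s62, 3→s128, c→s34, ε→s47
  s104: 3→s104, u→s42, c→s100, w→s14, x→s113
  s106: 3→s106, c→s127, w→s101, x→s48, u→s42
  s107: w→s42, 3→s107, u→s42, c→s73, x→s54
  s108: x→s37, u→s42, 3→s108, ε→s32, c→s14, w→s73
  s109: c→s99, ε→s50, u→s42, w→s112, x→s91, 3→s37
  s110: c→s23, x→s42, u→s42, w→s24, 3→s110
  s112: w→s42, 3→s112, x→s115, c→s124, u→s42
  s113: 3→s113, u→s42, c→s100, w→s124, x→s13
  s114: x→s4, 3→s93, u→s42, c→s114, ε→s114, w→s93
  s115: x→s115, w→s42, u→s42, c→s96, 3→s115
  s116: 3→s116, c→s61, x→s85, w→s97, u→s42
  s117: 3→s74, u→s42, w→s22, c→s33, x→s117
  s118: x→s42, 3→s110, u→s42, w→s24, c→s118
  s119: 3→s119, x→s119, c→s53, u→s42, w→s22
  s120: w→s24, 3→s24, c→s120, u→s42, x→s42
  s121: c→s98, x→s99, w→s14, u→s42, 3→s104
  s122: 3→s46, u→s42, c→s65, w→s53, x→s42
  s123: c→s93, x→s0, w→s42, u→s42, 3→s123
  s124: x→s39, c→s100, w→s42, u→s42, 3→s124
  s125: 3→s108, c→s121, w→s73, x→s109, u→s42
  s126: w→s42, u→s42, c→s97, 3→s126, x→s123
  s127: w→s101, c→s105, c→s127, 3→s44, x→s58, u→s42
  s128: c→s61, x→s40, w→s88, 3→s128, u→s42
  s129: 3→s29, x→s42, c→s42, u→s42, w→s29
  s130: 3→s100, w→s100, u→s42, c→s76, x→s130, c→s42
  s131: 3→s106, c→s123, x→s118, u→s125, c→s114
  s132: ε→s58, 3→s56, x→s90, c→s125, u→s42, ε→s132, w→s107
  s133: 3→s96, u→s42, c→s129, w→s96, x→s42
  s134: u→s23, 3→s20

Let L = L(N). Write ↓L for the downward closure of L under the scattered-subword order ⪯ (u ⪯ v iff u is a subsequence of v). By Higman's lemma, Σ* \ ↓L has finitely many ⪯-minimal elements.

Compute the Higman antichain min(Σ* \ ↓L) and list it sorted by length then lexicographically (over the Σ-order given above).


Antichain: [u, cww, 3w3w, xxxcx, 3c3cw, cxcccc].

|Q|=135, |F|=113, |δ|=623 (26 ε).
min D↑ (109 st, q0=0, F={2}): 0:c→1,u→2,w→0,x→3,3→4 1:c→1,u→2,w→5,x→6,3→7 2:c→2,u→2,w→2,x→2,3→2 3:c→8,u→2,w→3,x→9,3→10 4:c→11,u→2,w→12,x→10,3→4 5:c→5,u→2,w→2,x→13,3→5 6:c→14,u→2,w→13,x→15,3→16 7:c→11,u→2,w→5,x→16,3→7 8:c→8,u→2,w→17,x→15,3→18 9:c→19,u→2,w→9,x→20,3→21 10:c→22,u→2,w→23,x→21,3→10 11:c→11,u→2,w→5,x→24,3→25 12:c→26,u→2,w→12,x→23,3→27 13:c→28,u→2,w→2,x→29,3→13 14:c→30,u→2,w→28,x→31,3→32 15:c→31,u→2,w→29,x→33,3→34 16:c→35,u→2,w→13,x→34,3→16 17:c→17,u→2,w→2,x→29,3→17 18:c→22,u→2,w→17,x→34,3→18 19:c→19,u→2,w→36,x→33,3→37 20:c→38,u→2,w→20,x→20,3→39 21:c→40,u→2,w→41,x→39,3→21 22:c→22,u→2,w→17,x→42,3→43 23:c→44,u→2,w→23,x→41,3→45 24:c→35,u→2,w→13,x→42,3→46 25:c→5,u→2,w→5,x→46,3→25 26:c→26,u→2,w→5,x→47,3→5 27:c→5,u→2,w→2,x→45,3→27 28:c→48,u→2,w→2,x→49,3→28 29:c→49,u→2,w→2,x→50,3→29 30:c→51,u→2,w→48,x→52,3→30 31:c→52,u→2,w→49,x→53,3→54 32:c→55,u→2,w→28,x→54,3→32 33:c→56,u→2,w→50,x→33,3→57 34:c→58,u→2,w→29,x→57,3→34 35:c→55,u→2,w→28,x→58,3→59 36:c→36,u→2,w→2,x→50,3→36 37:c→40,u→2,w→36,x→57,3→37 38:c→38,u→2,w→60,x→2,3→61 39:c→62,u→2,w→63,x→39,3→39 40:c→40,u→2,w→36,x→64,3→65 41:c→66,u→2,w→41,x→63,3→67 42:c→58,u→2,w→29,x→64,3→68 43:c→17,u→2,w→17,x→68,3→43 44:c→44,u→2,w→17,x→69,3→17 45:c→17,u→2,w→2,x→67,3→45 46:c→28,u→2,w→13,x→68,3→46 47:c→70,u→2,w→13,x→69,3→13 48:c→71,u→2,w→2,x→72,3→48 49:c→72,u→2,w→2,x→73,3→49 50:c→74,u→2,w→2,x→50,3→50 51:c→2,u→2,w→71,x→51,3→51 52:c→51,u→2,w→72,x→75,3→52 53:c→76,u→2,w→73,x→53,3→77 54:c→78,u→2,w→49,x→77,3→54 55:c→51,u→2,w→48,x→78,3→79 56:c→76,u→2,w→74,x→2,3→80 57:c→81,u→2,w→50,x→57,3→57 58:c→78,u→2,w→49,x→82,3→83 59:c→48,u→2,w→28,x→83,3→59 60:c→60,u→2,w→2,x→2,3→60 61:c→62,u→2,w→60,x→2,3→61 62:c→62,u→2,w→60,x→2,3→84 63:c→85,u→2,w→63,x→63,3→86 64:c→81,u→2,w→50,x→64,3→87 65:c→36,u→2,w→36,x→87,3→65 66:c→66,u→2,w→36,x→88,3→36 67:c→36,u→2,w→2,x→86,3→67 68:c→49,u→2,w→29,x→87,3→68 69:c→89,u→2,w→29,x→88,3→29 70:c→90,u→2,w→28,x→89,3→28 71:c→2,u→2,w→2,x→71,3→71 72:c→71,u→2,w→2,x→91,3→72 73:c→92,u→2,w→2,x→73,3→73 74:c→92,u→2,w→2,x→2,3→74 75:c→93,u→2,w→91,x→75,3→75 76:c→93,u→2,w→92,x→2,3→76 77:c→94,u→2,w→73,x→77,3→77 78:c→51,u→2,w→72,x→95,3→96 79:c→71,u→2,w→48,x→96,3→79 80:c→94,u→2,w→74,x→2,3→80 81:c→94,u→2,w→74,x→2,3→97 82:c→94,u→2,w→73,x→82,3→98 83:c→72,u→2,w→49,x→98,3→83 84:c→60,u→2,w→60,x→2,3→84 85:c→85,u→2,w→60,x→2,3→60 86:c→60,u→2,w→2,x→86,3→86 87:c→74,u→2,w→50,x→87,3→87 88:c→99,u→2,w→50,x→88,3→50 89:c→100,u→2,w→49,x→101,3→49 90:c→102,u→2,w→48,x→100,3→48 91:c→103,u→2,w→2,x→91,3→91 92:c→103,u→2,w→2,x→2,3→92 93:c→2,u→2,w→103,x→2,3→93 94:c→93,u→2,w→92,x→2,3→104 95:c→93,u→2,w→91,x→95,3→105 96:c→71,u→2,w→72,x→105,3→96 97:c→92,u→2,w→74,x→2,3→97 98:c→92,u→2,w→73,x→98,3→98 99:c→106,u→2,w→74,x→2,3→74 100:c→102,u→2,w→72,x→107,3→72 101:c→106,u→2,w→73,x→101,3→73 102:c→2,u→2,w→71,x→102,3→71 103:c→2,u→2,w→2,x→2,3→103 104:c→103,u→2,w→92,x→2,3→104 105:c→103,u→2,w→91,x→105,3→105 106:c→108,u→2,w→92,x→2,3→92 107:c→108,u→2,w→91,x→107,3→91 108:c→2,u→2,w→103,x→2,3→103 (ε-aug+det+¬).
'u': |S_i|=[121, 2] end={s32,s42} ∉↓L; 1/1 deletions ∈↓L.
'cww': |S_i|=[121, 104, 22, 2] end={s32,s42} ∉↓L; 3/3 del acc.
'3w3w': |S_i|=[121, 105, 48, 24, 2] end={s32,s42} — reject; 4/4 del acc.
'xxxcx': N↓-sim [121, 111, 81, 52, 26, 2] end={s32,s42} ∉↓L; 5/5 deletions ∈↓L.
'3c3cw': |S_i|=[121, 105, 76, 38, 20, 2] end={s32,s42} rej; 5/5 single-dels accept.
'cxcccc': |S_i|=[121, 104, 79, 59, 32, 9, 3] end={s32,s42,s76} ∉↓L; 6/6 del acc.
6 words, ⪯-incomp.


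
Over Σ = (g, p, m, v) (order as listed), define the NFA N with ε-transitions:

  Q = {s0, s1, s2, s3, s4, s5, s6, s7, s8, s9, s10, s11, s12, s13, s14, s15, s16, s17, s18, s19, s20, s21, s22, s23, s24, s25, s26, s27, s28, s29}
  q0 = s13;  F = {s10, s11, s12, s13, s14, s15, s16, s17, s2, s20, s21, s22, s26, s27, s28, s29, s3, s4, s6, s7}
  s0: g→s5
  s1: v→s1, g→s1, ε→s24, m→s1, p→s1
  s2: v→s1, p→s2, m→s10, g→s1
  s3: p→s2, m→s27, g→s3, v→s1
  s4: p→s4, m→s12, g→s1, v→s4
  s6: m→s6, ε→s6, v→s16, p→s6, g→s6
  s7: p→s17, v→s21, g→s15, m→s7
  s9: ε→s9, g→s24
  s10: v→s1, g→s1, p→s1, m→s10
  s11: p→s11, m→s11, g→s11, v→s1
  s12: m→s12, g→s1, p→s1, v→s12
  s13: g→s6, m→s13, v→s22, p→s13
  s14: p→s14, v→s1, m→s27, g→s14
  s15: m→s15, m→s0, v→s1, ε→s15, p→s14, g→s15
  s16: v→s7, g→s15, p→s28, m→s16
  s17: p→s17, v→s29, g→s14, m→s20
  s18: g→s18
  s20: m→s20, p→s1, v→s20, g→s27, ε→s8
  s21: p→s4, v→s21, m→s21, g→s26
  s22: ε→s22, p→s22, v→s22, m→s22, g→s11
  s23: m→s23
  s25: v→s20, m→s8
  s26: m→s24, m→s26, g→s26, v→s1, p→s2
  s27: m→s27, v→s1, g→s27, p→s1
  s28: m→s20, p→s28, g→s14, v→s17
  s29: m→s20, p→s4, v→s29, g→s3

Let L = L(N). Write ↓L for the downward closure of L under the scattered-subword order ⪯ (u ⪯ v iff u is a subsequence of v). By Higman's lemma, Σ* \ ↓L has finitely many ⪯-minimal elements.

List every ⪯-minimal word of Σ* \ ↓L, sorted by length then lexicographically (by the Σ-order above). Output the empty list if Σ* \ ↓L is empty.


min(Σ*\↓L) = [vgv, gvpmp, gvvvpg].

|Q|=30, |F|=20, |δ|=98 (6 ε).
min D↑ (21 st, q0=0, F={8}): 0:g→1,p→0,m→0,v→2 1:g→1,p→1,m→1,v→3 2:g→4,p→2,m→2,v→2 3:g→5,p→6,m→3,v→7 4:g→4,p→4,m→4,v→8 5:g→5,p→9,m→5,v→8 6:g→9,p→6,m→10,v→11 7:g→5,p→11,m→7,v→12 8:g→8,p→8,m→8,v→8 9:g→9,p→9,m→13,v→8 10:g→13,p→8,m→10,v→10 11:g→9,p→11,m→10,v→14 12:g→15,p→16,m→12,v→12 13:g→13,p→8,m→13,v→8 14:g→17,p→16,m→10,v→14 15:g→15,p→18,m→15,v→8 16:g→8,p→16,m→19,v→16 17:g→17,p→18,m→13,v→8 18:g→8,p→18,m→20,v→8 19:g→8,p→8,m→19,v→19 20:g→8,p→8,m→20,v→8 [Hopcroft].
'vgv': run [25, 23, 12, 2] end={s1,s24} rej; 3/3 del acc.
'gvpmp': run [25, 23, 21, 14, 7, 2] end={s1,s24} — reject; 5/5 single-dels accept.
'gvvvpg': |S_i|=[25, 23, 21, 19, 13, 6, 2] end={s1,s24} — reject; 6/6 single-dels accept.
3 words, ⪯-incomp.


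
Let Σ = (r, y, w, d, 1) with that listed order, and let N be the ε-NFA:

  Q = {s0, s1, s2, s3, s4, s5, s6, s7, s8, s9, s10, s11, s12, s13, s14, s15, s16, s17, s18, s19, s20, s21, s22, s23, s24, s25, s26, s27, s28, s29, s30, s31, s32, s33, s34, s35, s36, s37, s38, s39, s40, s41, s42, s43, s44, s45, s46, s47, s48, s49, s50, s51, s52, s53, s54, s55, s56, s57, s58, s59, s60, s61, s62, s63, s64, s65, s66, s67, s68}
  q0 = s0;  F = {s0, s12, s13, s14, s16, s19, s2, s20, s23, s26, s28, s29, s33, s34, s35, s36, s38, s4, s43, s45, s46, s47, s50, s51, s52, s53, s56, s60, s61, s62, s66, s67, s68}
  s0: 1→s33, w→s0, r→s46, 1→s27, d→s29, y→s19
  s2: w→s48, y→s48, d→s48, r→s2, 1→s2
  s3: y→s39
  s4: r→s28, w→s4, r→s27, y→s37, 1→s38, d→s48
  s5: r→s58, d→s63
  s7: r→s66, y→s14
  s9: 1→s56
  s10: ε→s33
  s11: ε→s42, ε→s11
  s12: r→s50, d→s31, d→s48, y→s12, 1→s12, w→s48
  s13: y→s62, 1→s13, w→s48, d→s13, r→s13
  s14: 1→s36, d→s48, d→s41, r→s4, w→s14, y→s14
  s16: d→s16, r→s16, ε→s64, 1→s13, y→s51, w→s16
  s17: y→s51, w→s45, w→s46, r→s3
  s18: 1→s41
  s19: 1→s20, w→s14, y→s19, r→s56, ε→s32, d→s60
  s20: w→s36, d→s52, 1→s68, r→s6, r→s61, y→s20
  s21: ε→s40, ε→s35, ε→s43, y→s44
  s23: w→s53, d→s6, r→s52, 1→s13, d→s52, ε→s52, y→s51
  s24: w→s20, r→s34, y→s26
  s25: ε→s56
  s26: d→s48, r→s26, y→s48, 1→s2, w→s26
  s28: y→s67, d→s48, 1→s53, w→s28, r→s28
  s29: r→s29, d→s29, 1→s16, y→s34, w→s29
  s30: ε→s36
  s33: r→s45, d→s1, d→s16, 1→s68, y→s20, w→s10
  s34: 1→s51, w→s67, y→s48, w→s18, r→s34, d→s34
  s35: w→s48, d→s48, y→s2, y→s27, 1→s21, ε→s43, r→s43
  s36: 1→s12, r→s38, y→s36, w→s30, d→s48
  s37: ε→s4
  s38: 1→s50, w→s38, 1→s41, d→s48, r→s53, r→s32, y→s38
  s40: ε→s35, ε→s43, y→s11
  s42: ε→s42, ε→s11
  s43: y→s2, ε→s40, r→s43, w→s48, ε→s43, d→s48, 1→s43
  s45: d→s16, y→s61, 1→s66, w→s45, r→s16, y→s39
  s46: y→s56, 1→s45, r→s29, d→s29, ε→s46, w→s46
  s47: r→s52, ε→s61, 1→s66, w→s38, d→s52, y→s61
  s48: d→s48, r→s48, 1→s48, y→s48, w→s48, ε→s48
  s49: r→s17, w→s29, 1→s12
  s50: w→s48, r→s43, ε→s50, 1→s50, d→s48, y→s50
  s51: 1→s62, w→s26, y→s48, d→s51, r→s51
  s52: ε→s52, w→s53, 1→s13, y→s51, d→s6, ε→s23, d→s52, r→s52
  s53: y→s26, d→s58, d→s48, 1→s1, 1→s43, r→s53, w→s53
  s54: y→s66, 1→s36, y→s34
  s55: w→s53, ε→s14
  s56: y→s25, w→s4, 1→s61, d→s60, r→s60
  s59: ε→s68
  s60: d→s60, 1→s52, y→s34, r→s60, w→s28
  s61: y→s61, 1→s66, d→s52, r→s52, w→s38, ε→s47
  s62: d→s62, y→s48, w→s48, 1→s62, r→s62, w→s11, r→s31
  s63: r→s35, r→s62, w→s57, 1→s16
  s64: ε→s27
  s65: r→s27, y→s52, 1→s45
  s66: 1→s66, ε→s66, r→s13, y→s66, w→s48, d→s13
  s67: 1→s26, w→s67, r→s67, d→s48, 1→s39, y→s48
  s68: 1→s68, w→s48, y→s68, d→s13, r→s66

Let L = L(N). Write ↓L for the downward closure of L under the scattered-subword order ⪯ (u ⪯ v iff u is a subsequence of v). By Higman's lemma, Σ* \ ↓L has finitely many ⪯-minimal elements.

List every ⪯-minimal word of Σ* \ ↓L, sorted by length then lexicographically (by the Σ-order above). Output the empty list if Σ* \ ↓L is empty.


|Q|=69, |F|=33, |δ|=248 (30 ε).
min D↑ (31 st, q0=0, F={16}): 0:r→1,y→2,w→0,d→3,1→4 1:r→3,y→5,w→1,d→3,1→6 2:r→5,y→2,w→7,d→8,1→9 3:r→3,y→10,w→3,d→3,1→11 4:r→6,y→9,w→4,d→11,1→12 5:r→8,y→5,w→13,d→8,1→14 6:r→11,y→14,w→6,d→11,1→15 7:r→13,y→7,w→7,d→16,1→17 8:r→8,y→10,w→18,d→8,1→19 9:r→14,y→9,w→17,d→19,1→12 10:r→10,y→16,w→20,d→10,1→21 11:r→11,y→21,w→11,d→11,1→22 12:r→15,y→12,w→16,d→22,1→12 13:r→18,y→13,w→13,d→16,1→23 14:r→19,y→14,w→23,d→19,1→15 15:r→22,y→15,w→16,d→22,1→15 16:r→16,y→16,w→16,d→16,1→16 17:r→23,y→17,w→17,d→16,1→24 18:r→18,y→20,w→18,d→16,1→25 19:r→19,y→21,w→25,d→19,1→22 20:r→20,y→16,w→20,d→16,1→26 21:r→21,y→16,w→26,d→21,1→27 22:r→22,y→27,w→16,d→22,1→22 23:r→25,y→23,w→23,d→16,1→28 24:r→28,y→24,w→16,d→16,1→24 25:r→25,y→26,w→25,d→16,1→29 26:r→26,y→16,w→26,d→16,1→30 27:r→27,y→16,w→16,d→27,1→27 28:r→29,y→28,w→16,d→16,1→28 29:r→29,y→30,w→16,d→16,1→29 30:r→30,y→16,w→16,d→16,1→30.
'ywd': run [53, 45, 29, 4] end={s31,s41,s48,s58} ∉↓L; 3/3 single-dels accept.
'dyy': |S_i|=[53, 31, 15, 1] end={s48} — reject; 3/3 deletions ∈↓L.
'11w': |S_i|=[53, 39, 19, 3] end={s11,s42,s48} — reject; 3/3 deletions ∈↓L.
'rryy': run [53, 43, 32, 15, 1] end={s48} rej; 4/4 single-dels accept.
4 obstructions.

A = [ywd, dyy, 11w, rryy].


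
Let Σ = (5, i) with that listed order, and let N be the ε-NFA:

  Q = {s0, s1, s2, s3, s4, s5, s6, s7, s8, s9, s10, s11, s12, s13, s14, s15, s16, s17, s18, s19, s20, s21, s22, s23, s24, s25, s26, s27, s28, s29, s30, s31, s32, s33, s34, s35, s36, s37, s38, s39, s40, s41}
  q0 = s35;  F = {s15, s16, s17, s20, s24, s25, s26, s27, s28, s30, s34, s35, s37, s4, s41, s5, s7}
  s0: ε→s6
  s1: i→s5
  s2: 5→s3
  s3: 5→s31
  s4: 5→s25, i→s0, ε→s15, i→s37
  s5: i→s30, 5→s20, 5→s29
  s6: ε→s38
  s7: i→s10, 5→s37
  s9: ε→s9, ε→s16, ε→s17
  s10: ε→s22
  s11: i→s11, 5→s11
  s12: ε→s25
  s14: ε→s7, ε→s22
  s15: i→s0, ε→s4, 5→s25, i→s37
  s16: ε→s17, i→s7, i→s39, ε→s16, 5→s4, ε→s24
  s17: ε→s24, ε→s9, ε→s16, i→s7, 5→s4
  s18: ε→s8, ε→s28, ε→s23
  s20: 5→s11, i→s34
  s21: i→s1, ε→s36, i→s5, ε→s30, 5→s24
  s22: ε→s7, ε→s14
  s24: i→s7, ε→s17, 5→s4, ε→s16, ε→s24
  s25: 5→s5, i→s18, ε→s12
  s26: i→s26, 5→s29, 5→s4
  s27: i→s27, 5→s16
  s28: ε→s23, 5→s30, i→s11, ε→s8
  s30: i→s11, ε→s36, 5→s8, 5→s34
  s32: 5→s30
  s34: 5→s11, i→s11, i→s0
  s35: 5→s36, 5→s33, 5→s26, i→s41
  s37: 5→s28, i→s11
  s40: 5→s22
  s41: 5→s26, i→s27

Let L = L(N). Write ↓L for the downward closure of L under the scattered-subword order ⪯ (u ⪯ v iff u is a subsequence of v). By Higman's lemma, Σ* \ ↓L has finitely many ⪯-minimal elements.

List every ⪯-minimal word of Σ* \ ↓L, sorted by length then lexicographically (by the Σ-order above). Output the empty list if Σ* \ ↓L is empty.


|Q|=42, |F|=17, |δ|=84 (31 ε).
min D↑ (15 st, q0=0, F={10}): 0:5→1,i→2 1:5→3,i→1 2:5→1,i→4 3:5→5,i→6 4:5→7,i→4 5:5→8,i→9 6:5→9,i→10 7:5→3,i→11 8:5→12,i→13 9:5→13,i→10 10:5→10,i→10 11:5→6,i→11 12:5→10,i→14 13:5→14,i→10 14:5→10,i→10 [Hopcroft].
'55ii': run [33, 30, 19, 12, 4] end={s0,s11,s38,s6} rej; 4/4 single-dels accept.
'555555': |S_i|=[33, 30, 19, 16, 11, 8, 1] end={s11} ∉↓L; 6/6 single-dels accept.
'ii5i5i': |S_i|=[33, 31, 30, 28, 17, 11, 4] end={s0,s11,s38,s6} rej; 6/6 deletions ∈↓L.
3 minimals (antichain).

A = [55ii, 555555, ii5i5i].


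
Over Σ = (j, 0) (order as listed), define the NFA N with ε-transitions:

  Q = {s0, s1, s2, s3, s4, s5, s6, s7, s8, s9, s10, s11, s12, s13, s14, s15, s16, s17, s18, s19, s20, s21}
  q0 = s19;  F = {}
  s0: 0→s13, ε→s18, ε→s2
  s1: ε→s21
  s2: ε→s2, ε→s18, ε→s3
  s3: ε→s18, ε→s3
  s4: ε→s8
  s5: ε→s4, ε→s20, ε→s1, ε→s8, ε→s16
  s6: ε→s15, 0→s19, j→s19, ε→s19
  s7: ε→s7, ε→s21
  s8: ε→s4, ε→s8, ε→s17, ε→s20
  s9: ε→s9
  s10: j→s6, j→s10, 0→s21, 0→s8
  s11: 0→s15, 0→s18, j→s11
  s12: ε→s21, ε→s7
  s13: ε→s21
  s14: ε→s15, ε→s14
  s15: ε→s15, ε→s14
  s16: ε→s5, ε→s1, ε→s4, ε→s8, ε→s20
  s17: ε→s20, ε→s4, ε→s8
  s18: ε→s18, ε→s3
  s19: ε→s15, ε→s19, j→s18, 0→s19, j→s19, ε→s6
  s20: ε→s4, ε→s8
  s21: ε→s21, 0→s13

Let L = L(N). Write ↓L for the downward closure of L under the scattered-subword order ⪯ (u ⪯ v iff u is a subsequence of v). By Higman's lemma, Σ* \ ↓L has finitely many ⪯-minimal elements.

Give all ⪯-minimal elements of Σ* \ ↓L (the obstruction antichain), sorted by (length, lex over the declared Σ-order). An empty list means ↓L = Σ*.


|Q|=22, |F|=0, |δ|=60 (46 ε).
min D↑ (1 st, q0=0, F={0}): 0:j→0,0→0 (ε-aug+det+¬).
ε ∈ L(D↑) ⇒ ↓L = ∅.

Antichain: [ε].


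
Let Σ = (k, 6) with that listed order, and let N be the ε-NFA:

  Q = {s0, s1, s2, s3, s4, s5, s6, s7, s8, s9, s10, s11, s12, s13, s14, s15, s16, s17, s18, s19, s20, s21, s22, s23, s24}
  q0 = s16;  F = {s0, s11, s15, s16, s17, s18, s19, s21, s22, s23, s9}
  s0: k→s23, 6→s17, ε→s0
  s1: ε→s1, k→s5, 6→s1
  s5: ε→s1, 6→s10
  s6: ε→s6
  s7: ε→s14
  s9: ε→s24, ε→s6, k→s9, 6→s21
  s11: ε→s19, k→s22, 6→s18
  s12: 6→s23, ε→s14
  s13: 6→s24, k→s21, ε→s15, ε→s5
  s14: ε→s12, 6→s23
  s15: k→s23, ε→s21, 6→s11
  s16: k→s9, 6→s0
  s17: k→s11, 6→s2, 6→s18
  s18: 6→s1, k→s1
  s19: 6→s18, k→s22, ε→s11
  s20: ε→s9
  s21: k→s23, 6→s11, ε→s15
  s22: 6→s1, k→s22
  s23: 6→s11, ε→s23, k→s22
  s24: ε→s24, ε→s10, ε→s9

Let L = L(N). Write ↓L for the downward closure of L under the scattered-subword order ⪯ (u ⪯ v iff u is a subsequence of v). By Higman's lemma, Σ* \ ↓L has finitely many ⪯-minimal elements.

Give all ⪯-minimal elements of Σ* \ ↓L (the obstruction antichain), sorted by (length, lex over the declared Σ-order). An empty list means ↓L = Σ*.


Antichain: [6kk6, 666k, 6666, k66k6].

|Q|=25, |F|=11, |δ|=50 (20 ε).
min D↑ (10 st, q0=0, F={9}): 0:k→1,6→2 1:k→1,6→3 2:k→4,6→5 3:k→4,6→6 4:k→7,6→6 5:k→6,6→8 6:k→7,6→8 7:k→7,6→9 8:k→9,6→9 9:k→9,6→9.
'6kk6': |S_i|=[17, 13, 8, 4, 3] end={s1,s10,s5} — reject; 4/4 del acc.
'666k': N↓-sim [17, 13, 9, 5, 3] end={s1,s10,s5} rej; 4/4 single-dels accept.
'6666': |S_i|=[17, 13, 9, 5, 3] end={s1,s10,s5} ∉↓L; 4/4 del acc.
'k66k6': run [17, 13, 10, 7, 4, 3] end={s1,s10,s5} rej; 5/5 deletions ∈↓L.
4 obstructions.


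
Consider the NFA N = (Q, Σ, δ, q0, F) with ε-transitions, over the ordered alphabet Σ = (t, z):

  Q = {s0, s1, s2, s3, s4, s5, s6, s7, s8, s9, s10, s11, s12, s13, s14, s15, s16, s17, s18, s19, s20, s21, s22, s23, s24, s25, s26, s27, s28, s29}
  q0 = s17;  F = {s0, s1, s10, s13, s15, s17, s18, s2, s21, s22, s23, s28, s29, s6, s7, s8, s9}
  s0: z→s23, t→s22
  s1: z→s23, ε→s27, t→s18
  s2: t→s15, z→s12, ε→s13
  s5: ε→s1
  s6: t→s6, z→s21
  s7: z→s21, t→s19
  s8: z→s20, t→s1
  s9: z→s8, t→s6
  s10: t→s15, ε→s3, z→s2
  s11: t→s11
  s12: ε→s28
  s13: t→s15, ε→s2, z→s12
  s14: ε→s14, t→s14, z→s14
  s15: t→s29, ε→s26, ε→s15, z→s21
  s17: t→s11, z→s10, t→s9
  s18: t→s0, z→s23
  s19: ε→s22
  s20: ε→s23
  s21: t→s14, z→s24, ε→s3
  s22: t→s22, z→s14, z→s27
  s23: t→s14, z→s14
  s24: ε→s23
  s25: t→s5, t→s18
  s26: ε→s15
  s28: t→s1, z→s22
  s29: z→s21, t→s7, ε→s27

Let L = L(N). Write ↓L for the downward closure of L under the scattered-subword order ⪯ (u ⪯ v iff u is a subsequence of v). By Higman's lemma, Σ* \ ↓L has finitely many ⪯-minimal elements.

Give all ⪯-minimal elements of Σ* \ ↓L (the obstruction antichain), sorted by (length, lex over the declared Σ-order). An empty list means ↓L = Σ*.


|Q|=30, |F|=17, |δ|=56 (15 ε).
min D↑ (17 st, q0=0, F={12}): 0:t→1,z→2 1:t→3,z→4 2:t→5,z→6 3:t→3,z→7 4:t→8,z→9 5:t→10,z→7 6:t→5,z→11 7:t→12,z→9 8:t→13,z→9 9:t→12,z→12 10:t→14,z→7 11:t→8,z→15 12:t→12,z→12 13:t→16,z→9 14:t→15,z→7 15:t→15,z→12 16:t→15,z→9 [Hopcroft].
'ttzt': run [26, 20, 15, 6, 1] end={s14} ∉↓L; 4/4 del acc.
'tzzt': run [26, 20, 12, 5, 1] end={s14} ∉↓L; 4/4 deletions ∈↓L.
'tzzz': run [26, 20, 12, 5, 1] end={s14} ∉↓L; 4/4 deletions ∈↓L.
'ztzt': N↓-sim [26, 22, 15, 6, 1] end={s14} rej; 4/4 del acc.
'zzzzz': run [26, 22, 20, 12, 5, 2] end={s14,s27} — reject; 5/5 del acc.
'zttttz': |S_i|=[26, 22, 15, 12, 10, 4, 2] end={s14,s27} rej; 6/6 single-dels accept.
6 obstructions.

Antichain: [ttzt, tzzt, tzzz, ztzt, zzzzz, zttttz].


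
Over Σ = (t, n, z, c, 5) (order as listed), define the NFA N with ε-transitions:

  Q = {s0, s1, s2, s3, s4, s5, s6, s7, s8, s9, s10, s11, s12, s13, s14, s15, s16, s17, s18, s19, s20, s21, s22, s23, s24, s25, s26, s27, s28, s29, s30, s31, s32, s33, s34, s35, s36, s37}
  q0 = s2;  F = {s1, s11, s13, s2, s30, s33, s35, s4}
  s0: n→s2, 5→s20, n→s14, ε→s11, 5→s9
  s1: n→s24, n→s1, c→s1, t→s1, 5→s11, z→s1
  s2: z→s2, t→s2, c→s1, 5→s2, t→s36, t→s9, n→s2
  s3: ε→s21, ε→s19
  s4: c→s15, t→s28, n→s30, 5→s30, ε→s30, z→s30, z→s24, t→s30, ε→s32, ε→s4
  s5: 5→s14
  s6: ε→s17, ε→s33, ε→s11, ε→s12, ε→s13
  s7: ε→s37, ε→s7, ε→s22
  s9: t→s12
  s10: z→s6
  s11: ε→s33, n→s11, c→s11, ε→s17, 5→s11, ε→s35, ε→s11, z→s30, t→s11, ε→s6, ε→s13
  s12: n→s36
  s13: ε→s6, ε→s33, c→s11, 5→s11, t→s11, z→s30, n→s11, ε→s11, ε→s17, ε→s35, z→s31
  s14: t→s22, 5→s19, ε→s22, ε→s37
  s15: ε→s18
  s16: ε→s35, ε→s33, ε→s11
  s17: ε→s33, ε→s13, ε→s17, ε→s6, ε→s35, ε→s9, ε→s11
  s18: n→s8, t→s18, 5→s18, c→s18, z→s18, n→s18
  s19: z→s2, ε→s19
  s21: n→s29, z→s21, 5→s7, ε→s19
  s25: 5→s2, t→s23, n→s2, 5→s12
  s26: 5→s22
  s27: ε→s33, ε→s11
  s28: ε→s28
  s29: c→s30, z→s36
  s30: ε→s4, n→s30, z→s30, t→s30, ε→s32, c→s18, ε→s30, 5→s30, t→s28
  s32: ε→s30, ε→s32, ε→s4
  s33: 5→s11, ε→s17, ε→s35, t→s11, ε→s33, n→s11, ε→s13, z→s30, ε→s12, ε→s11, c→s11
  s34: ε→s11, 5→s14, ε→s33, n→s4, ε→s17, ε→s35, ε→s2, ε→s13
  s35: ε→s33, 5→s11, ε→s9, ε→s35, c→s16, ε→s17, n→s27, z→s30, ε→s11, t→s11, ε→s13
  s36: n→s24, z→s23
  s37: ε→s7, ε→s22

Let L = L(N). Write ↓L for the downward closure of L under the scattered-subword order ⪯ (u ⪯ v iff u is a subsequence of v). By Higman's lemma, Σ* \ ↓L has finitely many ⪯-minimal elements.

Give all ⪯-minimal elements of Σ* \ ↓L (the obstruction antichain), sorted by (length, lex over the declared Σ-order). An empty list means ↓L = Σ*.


A = [c5zc].

|Q|=38, |F|=8, |δ|=147 (69 ε).
min D↑ (5 st, q0=0, F={4}): 0:t→0,n→0,z→0,c→1,5→0 1:t→1,n→1,z→1,c→1,5→2 2:t→2,n→2,z→3,c→2,5→2 3:t→3,n→3,z→3,c→4,5→3 4:t→4,n→4,z→4,c→4,5→4 [Hopcroft].
'c5zc': |S_i|=[23, 22, 21, 10, 3] end={s15,s18,s8} — reject; 4/4 single-dels accept.
1 minimals (antichain).


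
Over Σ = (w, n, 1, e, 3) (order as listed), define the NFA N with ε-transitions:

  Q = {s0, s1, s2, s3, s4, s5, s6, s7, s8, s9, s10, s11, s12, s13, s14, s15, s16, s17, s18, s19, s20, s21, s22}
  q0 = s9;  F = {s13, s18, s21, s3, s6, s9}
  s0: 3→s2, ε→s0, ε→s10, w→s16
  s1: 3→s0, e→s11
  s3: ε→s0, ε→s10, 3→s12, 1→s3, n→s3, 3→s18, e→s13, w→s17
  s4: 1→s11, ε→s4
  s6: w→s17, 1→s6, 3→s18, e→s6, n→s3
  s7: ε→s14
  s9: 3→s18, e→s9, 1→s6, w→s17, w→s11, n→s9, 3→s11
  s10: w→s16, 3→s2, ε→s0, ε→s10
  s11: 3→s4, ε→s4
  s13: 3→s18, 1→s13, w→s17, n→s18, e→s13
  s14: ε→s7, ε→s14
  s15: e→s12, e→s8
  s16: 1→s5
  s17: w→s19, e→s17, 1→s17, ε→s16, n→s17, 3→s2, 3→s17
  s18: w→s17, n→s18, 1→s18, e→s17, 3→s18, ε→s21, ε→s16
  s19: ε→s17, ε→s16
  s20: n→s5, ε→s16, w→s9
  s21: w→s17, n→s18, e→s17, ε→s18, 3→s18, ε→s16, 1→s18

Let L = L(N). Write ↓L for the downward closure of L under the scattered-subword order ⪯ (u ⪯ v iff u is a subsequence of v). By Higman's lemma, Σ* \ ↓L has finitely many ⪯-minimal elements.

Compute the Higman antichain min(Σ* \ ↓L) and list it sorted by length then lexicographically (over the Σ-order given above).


|Q|=23, |F|=6, |δ|=71 (19 ε).
min D↑ (6 st, q0=0, F={1}): 0:w→1,n→0,1→2,e→0,3→3 1:w→1,n→1,1→1,e→1,3→1 2:w→1,n→4,1→2,e→2,3→3 3:w→1,n→3,1→3,e→1,3→3 4:w→1,n→4,1→4,e→5,3→3 5:w→1,n→3,1→5,e→5,3→3 (ε-aug+det+¬).
'w': run [16, 7] end={s11,s16,s17,s19,s2,s4,s5} ∉↓L; 1/1 single-dels accept.
'3e': run [16, 10, 5] end={s16,s17,s19,s2,s5} ∉↓L; 2/2 single-dels accept.
'1nene': N↓-sim [16, 15, 12, 8, 7, 5] end={s16,s17,s19,s2,s5} rej; 5/5 del acc.
3 words, ⪯-incomp.

min(Σ*\↓L) = [w, 3e, 1nene].


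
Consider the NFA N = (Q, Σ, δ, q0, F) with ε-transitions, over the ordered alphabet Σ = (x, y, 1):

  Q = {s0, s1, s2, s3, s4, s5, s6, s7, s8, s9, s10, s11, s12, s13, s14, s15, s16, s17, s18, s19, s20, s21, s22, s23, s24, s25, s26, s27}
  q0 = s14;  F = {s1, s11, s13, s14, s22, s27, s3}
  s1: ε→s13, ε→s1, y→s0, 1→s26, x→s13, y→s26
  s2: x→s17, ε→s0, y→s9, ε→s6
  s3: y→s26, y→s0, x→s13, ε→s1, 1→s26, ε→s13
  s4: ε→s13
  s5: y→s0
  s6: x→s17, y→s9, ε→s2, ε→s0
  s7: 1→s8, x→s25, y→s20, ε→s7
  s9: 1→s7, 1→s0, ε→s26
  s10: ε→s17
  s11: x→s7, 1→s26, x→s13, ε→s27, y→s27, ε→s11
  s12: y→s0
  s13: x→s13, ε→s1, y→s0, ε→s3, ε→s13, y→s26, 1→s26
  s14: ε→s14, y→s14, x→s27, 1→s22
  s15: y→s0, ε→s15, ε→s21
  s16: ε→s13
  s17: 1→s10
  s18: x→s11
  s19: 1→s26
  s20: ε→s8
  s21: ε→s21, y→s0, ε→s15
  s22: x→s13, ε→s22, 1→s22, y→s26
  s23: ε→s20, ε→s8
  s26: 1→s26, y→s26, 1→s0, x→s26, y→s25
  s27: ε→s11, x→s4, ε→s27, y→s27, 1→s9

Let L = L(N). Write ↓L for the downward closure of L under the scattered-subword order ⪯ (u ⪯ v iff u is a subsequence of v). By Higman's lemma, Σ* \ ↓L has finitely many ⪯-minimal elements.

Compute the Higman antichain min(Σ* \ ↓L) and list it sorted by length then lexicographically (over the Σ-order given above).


|Q|=28, |F|=7, |δ|=75 (29 ε).
min D↑ (5 st, q0=0, F={4}): 0:x→1,y→0,1→2 1:x→3,y→1,1→4 2:x→3,y→4,1→2 3:x→3,y→4,1→4 4:x→4,y→4,1→4 [Hopcroft].
'x1': |S_i|=[15, 13, 7] end={s0,s20,s25,s26,s7,s8,s9} ∉↓L; 2/2 deletions ∈↓L.
'1y': N↓-sim [15, 11, 5] end={s0,s20,s25,s26,s8} — reject; 2/2 single-dels accept.
'xxy': run [15, 13, 10, 5] end={s0,s20,s25,s26,s8} — reject; 3/3 single-dels accept.
3 obstructions.

Antichain: [x1, 1y, xxy].


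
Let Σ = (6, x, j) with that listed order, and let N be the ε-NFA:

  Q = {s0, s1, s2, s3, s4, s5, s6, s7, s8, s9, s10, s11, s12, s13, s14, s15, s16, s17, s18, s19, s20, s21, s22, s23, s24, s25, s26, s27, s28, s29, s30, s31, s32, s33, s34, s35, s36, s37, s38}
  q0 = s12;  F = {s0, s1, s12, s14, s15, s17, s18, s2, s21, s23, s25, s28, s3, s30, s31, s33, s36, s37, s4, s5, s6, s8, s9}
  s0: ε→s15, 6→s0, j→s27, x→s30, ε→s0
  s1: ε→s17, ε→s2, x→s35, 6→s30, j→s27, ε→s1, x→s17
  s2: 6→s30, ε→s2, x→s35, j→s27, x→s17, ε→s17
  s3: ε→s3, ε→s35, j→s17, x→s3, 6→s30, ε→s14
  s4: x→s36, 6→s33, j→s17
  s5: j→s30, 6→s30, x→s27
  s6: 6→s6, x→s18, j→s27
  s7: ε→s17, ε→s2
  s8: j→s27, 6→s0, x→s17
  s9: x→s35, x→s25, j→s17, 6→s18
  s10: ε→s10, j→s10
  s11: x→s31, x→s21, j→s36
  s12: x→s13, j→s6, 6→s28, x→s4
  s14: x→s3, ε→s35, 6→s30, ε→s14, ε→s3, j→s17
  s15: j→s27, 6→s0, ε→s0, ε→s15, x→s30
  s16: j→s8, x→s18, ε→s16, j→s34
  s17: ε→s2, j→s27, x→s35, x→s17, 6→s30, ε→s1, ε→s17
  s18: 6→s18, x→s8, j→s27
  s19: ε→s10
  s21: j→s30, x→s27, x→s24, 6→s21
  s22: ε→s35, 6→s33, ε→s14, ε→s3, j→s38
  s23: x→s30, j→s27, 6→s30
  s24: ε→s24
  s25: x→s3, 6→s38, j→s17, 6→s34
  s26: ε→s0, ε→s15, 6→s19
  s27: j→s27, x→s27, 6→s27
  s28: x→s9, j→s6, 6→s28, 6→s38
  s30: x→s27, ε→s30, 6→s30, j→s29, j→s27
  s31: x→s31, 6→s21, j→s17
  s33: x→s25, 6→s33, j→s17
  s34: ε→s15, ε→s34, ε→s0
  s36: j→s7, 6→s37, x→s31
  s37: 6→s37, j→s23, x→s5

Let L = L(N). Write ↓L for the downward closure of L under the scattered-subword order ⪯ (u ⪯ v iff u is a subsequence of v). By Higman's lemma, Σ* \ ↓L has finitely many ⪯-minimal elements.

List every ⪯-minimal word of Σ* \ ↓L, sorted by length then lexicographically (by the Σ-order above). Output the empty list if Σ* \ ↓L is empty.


|Q|=39, |F|=23, |δ|=124 (33 ε).
min D↑ (20 st, q0=0, F={9}): 0:6→1,x→2,j→3 1:6→1,x→4,j→3 2:6→5,x→6,j→7 3:6→3,x→8,j→9 4:6→8,x→10,j→7 5:6→5,x→10,j→7 6:6→11,x→12,j→7 7:6→13,x→7,j→9 8:6→8,x→14,j→9 9:6→9,x→9,j→9 10:6→15,x→16,j→7 11:6→11,x→17,j→18 12:6→19,x→12,j→7 13:6→13,x→9,j→9 14:6→15,x→7,j→9 15:6→15,x→13,j→9 16:6→13,x→16,j→7 17:6→13,x→9,j→13 18:6→13,x→13,j→9 19:6→19,x→9,j→13.
'jj': N↓-sim [31, 14, 2] end={s27,s29} rej; 2/2 del acc.
'6x6j': |S_i|=[31, 25, 19, 13, 2] end={s27,s29} — reject; 4/4 del acc.
'xj6x': run [31, 28, 9, 3, 1] end={s27} — reject; 4/4 single-dels accept.
'xx6xx': run [31, 28, 23, 12, 5, 1] end={s27} — reject; 5/5 del acc.
'xxx6x': |S_i|=[31, 28, 23, 13, 5, 2] end={s24,s27} ∉↓L; 5/5 single-dels accept.
5 words, ⪯-incomp.

min(Σ*\↓L) = [jj, 6x6j, xj6x, xx6xx, xxx6x].
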